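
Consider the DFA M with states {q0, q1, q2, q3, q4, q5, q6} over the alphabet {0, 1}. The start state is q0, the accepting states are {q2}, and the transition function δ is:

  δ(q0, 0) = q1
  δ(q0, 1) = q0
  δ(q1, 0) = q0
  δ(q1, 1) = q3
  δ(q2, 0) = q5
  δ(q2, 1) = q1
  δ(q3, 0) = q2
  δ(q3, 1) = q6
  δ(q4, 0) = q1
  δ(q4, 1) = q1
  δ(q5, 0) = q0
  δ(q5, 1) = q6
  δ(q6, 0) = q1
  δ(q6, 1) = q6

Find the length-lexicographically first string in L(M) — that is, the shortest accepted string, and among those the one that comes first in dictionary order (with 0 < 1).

A breadth-first search from q0 reaches an accepting state first via the path q0 → q1 → q3 → q2 on input 010.
No string of length < 3 is accepted (BFS exhausts all shorter strings without reaching an accepting state), and 010 is the lexicographically least accepting string of length 3.

010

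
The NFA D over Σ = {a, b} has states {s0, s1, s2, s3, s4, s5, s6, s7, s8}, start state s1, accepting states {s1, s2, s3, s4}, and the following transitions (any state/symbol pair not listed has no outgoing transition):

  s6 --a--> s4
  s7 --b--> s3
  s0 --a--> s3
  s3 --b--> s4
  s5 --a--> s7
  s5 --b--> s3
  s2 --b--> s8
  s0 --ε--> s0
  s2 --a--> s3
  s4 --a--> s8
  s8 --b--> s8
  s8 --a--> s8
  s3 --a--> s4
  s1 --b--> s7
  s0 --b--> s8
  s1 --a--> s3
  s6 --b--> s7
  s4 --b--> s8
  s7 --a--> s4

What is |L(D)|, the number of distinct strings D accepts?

The useful subgraph on states {s1, s3, s4, s7} is acyclic, so L(D) is finite; the longest accepting path visits 4 useful states, giving maximum string length 3.
Counting accepting paths from s1 by length: 1 of length 0, 1 of length 1, 4 of length 2, 2 of length 3. Total 8.

8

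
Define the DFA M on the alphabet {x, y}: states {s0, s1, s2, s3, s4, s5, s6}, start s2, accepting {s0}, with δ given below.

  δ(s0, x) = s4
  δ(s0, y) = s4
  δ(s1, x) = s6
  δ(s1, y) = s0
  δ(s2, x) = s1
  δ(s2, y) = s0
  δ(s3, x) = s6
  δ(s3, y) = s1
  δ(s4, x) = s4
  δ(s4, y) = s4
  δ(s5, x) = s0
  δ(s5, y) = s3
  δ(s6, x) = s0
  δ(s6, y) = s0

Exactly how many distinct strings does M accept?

4

The useful subgraph on states {s0, s1, s2, s6} is acyclic, so L(M) is finite; the longest accepting path visits 4 useful states, giving maximum string length 3.
Counting accepting paths from s2 by length: 1 of length 1, 1 of length 2, 2 of length 3. Total 4.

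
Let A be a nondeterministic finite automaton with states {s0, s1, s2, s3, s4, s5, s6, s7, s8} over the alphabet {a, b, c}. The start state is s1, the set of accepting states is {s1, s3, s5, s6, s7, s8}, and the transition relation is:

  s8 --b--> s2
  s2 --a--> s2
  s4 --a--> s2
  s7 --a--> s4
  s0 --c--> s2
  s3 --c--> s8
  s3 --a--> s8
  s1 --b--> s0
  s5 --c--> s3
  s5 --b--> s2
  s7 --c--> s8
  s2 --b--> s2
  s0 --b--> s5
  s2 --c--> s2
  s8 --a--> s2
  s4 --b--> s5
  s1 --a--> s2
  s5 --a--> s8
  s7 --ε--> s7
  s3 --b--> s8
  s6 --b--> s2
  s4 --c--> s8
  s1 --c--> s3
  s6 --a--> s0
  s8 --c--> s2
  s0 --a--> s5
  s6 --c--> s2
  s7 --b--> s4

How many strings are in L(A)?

The useful subgraph on states {s0, s1, s3, s5, s8} is acyclic, so L(A) is finite; the longest accepting path visits 5 useful states, giving maximum string length 4.
Counting accepting paths from s1 by length: 1 of length 0, 1 of length 1, 5 of length 2, 4 of length 3, 6 of length 4. Total 17.

17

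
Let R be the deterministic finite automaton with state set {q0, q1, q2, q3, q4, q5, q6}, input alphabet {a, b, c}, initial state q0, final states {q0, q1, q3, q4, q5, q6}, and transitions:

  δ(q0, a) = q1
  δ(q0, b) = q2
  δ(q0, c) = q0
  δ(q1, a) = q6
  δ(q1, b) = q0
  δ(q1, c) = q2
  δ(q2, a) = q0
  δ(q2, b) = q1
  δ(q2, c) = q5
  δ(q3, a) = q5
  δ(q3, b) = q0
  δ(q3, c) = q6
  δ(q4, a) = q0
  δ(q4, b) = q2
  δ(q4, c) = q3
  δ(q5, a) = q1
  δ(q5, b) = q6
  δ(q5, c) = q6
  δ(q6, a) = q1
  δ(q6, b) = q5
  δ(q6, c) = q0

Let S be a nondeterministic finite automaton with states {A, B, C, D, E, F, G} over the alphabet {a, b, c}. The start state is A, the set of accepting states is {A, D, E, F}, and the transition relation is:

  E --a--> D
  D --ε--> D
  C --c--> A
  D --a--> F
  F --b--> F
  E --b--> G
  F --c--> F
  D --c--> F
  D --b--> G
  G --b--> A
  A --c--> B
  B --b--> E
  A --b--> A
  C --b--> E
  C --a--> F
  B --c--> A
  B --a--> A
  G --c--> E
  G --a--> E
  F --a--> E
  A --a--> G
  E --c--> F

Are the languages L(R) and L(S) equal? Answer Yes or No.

The string a is accepted by R but rejected by S.
So L(R) ≠ L(S).

No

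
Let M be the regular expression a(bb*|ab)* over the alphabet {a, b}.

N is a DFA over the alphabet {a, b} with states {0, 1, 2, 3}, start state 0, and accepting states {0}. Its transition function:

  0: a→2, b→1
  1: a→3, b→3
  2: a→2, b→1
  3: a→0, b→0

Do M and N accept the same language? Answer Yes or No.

No

The string a is accepted by M but rejected by N.
So L(M) ≠ L(N).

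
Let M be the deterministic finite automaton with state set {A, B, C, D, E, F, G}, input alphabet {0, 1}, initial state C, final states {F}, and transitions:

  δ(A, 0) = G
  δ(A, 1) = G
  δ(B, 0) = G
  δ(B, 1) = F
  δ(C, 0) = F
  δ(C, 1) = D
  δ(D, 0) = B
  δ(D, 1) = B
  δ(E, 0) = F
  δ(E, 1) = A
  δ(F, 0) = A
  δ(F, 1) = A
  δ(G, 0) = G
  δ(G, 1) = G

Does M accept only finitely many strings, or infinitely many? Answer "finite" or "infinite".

The useful states (reachable from C and able to reach an accepting state) are {B, C, D, F}.
Restricted to these states the transition graph has no cycle, so every accepting path has bounded length and L is finite.

finite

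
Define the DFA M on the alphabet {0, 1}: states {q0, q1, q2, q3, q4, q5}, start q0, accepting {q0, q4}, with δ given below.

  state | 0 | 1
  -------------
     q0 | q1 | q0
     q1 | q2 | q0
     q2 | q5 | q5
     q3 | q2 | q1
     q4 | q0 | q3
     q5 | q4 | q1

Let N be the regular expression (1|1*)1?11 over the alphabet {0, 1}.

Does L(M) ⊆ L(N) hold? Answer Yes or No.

No

The empty string ε is in L(M) but not in L(N).
So L(M) ⊄ L(N).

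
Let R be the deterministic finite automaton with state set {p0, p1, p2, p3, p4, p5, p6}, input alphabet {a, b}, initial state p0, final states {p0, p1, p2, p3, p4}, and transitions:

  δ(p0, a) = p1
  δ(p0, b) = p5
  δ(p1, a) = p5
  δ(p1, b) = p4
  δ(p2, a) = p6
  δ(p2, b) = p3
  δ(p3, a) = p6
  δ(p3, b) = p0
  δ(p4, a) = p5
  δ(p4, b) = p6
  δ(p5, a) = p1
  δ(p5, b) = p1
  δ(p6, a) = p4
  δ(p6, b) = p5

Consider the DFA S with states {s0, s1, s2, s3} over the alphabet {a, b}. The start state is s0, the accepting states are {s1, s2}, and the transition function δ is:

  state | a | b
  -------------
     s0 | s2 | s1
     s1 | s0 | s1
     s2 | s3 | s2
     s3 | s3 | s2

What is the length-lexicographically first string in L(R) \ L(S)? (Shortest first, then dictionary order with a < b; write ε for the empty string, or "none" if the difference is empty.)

The empty string ε is accepted by R but not by S.
Since ε is the unique shortest string, it is the required witness.

ε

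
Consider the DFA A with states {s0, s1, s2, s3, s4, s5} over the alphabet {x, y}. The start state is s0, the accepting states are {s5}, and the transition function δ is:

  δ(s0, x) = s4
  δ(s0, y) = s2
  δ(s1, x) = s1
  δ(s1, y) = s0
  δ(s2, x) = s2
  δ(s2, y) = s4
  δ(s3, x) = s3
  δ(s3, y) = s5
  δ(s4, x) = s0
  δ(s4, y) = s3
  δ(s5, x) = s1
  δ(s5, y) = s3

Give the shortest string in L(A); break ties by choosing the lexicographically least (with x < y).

xyy

A breadth-first search from s0 reaches an accepting state first via the path s0 → s4 → s3 → s5 on input xyy.
No string of length < 3 is accepted (BFS exhausts all shorter strings without reaching an accepting state), and xyy is the lexicographically least accepting string of length 3.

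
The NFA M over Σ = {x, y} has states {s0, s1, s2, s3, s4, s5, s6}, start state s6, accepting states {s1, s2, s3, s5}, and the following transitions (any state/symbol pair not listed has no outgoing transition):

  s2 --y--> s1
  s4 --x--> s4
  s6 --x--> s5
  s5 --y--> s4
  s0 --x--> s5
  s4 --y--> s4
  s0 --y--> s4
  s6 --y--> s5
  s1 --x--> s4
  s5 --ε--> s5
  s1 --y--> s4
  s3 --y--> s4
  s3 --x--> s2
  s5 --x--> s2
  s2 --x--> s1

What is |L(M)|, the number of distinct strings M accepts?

8

The useful subgraph on states {s1, s2, s5, s6} is acyclic, so L(M) is finite; the longest accepting path visits 4 useful states, giving maximum string length 3.
Counting accepting paths from s6 by length: 2 of length 1, 2 of length 2, 4 of length 3. Total 8.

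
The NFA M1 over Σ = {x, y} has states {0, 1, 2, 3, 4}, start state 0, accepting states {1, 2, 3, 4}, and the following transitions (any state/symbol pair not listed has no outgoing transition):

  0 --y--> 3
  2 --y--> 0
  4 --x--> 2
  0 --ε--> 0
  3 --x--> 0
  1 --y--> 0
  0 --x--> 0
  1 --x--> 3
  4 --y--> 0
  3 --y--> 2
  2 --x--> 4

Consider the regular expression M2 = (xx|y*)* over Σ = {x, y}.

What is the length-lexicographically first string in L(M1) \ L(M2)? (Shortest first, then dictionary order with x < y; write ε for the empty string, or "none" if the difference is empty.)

xy

The string xy is accepted by M1 but not by M2.
No shorter string lies in the difference, and xy is the lexicographically first length-2 string in L(M1) \ L(M2).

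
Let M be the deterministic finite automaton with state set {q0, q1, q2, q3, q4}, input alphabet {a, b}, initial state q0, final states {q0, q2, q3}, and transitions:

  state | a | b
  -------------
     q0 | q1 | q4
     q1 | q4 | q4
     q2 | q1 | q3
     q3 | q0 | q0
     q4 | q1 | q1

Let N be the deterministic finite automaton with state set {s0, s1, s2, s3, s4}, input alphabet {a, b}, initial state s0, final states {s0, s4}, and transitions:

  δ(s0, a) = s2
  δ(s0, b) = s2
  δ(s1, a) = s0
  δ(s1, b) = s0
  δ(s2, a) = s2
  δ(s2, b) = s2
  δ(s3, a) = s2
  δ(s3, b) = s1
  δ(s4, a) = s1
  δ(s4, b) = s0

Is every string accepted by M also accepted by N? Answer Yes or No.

Yes

Exploring the product automaton M × N from the start pair (q0, s0), following both machines on each input symbol, reaches 3 state pairs: (q0, s0), (q1, s2), (q4, s2).
M accepts in {q0, q2, q3} and N accepts in {s0, s4}. The reachable pairs whose M-component is accepting are (q0, s0); in each of them the N-component is accepting too, so the product for L(M) \ L(N) (M-component accepting, N-component rejecting) has no reachable accepting pair and the difference is empty.
Hence every string in L(M) is also in L(N).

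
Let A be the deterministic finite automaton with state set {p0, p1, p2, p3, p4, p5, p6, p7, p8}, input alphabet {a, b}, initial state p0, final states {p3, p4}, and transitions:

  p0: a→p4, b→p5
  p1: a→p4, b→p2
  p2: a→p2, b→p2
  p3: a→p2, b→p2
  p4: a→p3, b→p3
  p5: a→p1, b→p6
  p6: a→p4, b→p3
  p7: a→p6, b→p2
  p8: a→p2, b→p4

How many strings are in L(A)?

The useful subgraph on states {p0, p1, p3, p4, p5, p6} is acyclic, so L(A) is finite; the longest accepting path visits 5 useful states, giving maximum string length 4.
Counting accepting paths from p0 by length: 1 of length 1, 2 of length 2, 3 of length 3, 4 of length 4. Total 10.

10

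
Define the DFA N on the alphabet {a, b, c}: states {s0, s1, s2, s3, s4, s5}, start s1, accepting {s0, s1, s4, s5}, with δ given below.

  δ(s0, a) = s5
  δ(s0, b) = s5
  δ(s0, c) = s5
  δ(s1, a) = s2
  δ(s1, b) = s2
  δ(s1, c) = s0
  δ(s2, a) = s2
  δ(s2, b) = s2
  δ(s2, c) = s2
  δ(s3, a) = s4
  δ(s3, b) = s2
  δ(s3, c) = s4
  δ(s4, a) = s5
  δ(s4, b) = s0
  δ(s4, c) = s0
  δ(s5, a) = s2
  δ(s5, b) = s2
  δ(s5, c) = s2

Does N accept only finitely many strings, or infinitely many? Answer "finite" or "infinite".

finite

The useful states (reachable from s1 and able to reach an accepting state) are {s0, s1, s5}.
Restricted to these states the transition graph has no cycle, so every accepting path has bounded length and L is finite.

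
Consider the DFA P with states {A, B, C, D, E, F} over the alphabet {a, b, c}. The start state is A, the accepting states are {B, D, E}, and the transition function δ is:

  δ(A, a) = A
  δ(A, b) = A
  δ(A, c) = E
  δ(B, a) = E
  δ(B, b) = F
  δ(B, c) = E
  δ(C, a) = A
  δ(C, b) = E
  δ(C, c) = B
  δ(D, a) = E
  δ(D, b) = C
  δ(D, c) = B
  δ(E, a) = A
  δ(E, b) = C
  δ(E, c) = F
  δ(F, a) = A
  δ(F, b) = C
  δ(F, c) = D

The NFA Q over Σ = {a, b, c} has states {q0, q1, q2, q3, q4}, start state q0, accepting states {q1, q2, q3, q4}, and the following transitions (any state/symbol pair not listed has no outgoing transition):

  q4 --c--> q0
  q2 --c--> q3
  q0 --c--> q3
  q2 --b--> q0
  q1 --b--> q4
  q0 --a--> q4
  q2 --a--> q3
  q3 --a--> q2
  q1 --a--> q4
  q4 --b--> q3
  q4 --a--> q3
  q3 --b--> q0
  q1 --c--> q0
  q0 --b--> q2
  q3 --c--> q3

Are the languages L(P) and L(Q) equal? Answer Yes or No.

The string ac is accepted by P but rejected by Q.
So L(P) ≠ L(Q).

No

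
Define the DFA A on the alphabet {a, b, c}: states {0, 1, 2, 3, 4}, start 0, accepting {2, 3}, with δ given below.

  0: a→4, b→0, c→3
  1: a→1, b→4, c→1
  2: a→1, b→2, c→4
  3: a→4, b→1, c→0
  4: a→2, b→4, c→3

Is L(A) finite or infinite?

State 0 is reachable from the start and can reach an accepting state, and it lies on the cycle 0 → 0.
Traversing that cycle any number of times yields accepted strings of unbounded length, so the language is infinite.

infinite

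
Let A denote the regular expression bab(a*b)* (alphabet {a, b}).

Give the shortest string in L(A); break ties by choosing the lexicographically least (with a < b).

bab

By inspection of the expression, no string of length less than 3 matches, and bab is the lexicographically first match of length 3.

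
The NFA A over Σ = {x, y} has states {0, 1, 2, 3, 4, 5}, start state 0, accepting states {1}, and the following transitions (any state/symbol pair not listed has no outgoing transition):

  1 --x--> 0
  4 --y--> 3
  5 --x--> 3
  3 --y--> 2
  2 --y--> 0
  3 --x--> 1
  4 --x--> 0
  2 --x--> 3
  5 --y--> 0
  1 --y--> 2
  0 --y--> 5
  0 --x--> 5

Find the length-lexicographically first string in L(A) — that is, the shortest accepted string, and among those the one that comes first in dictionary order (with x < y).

A breadth-first search from 0 reaches an accepting state first via the path 0 → 5 → 3 → 1 on input xxx.
No string of length < 3 is accepted (BFS exhausts all shorter strings without reaching an accepting state), and xxx is the lexicographically least accepting string of length 3.

xxx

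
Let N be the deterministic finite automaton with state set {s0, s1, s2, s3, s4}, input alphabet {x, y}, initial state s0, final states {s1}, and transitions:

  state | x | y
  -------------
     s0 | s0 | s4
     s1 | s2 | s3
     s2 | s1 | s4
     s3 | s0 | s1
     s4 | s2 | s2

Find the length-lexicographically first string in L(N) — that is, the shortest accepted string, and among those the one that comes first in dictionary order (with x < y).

A breadth-first search from s0 reaches an accepting state first via the path s0 → s4 → s2 → s1 on input yxx.
No string of length < 3 is accepted (BFS exhausts all shorter strings without reaching an accepting state), and yxx is the lexicographically least accepting string of length 3.

yxx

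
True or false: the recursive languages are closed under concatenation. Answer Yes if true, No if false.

Yes

For an input of length n, try each of the n+1 split points, running the decider for L₁ on the prefix and the decider for L₂ on the suffix; accept if some split succeeds. Finitely many halting sub-runs, so this decides L₁L₂.
So the recursive languages are closed under concatenation.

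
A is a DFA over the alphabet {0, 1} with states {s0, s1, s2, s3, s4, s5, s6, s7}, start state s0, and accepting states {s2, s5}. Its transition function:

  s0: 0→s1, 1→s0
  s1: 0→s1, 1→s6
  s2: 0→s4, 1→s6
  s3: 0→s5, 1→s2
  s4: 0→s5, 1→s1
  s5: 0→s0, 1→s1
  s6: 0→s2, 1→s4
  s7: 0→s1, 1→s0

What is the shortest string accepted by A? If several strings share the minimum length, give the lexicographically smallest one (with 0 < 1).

A breadth-first search from s0 reaches an accepting state first via the path s0 → s1 → s6 → s2 on input 010.
No string of length < 3 is accepted (BFS exhausts all shorter strings without reaching an accepting state), and 010 is the lexicographically least accepting string of length 3.

010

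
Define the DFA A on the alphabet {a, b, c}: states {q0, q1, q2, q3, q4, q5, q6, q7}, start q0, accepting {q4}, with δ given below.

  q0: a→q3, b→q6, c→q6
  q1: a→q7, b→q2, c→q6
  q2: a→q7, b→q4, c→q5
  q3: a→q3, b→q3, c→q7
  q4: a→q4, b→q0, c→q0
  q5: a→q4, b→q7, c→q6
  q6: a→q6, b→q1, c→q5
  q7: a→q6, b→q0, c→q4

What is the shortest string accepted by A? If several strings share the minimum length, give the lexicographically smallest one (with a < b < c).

A breadth-first search from q0 reaches an accepting state first via the path q0 → q3 → q7 → q4 on input acc.
No string of length < 3 is accepted (BFS exhausts all shorter strings without reaching an accepting state), and acc is the lexicographically least accepting string of length 3.

acc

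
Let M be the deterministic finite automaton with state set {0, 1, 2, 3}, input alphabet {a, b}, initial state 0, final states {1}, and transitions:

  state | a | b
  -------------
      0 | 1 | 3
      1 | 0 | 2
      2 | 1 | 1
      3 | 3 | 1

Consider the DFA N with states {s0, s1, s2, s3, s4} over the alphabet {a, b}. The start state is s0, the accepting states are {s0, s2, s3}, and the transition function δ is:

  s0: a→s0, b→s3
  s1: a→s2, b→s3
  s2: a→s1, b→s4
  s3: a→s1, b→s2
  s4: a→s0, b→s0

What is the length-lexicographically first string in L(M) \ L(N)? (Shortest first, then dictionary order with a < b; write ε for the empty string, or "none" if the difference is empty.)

aba

The string aba is accepted by M but not by N.
No shorter string lies in the difference, and aba is the lexicographically first length-3 string in L(M) \ L(N).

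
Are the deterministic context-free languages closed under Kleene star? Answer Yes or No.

No

L = {c aⁿbⁿ : n≥0} ∪ {cc aⁿb²ⁿ : n≥0} is a DCFL (the number of leading c's fixes which ratio the DPDA checks), but L* is not. Every word of L starts with c, so in a factorisation of the string cc aⁱbʲ (i≥1) into words of L each factor begins at one of the two c's: either the whole string is a single word of L (forcing j = 2i), or it splits as c · (c aⁱbʲ) with c ∈ L (take n = 0) and c aⁱbʲ ∈ L (forcing j = i). Thus L* ∩ cca⁺b* = {cc aⁿbⁿ : n≥1} ∪ {cc aⁿb²ⁿ : n≥1}. A DPDA for L* would give one for this intersection with a regular set, and, started from its configuration after reading cc, one for {aⁿbⁿ : n≥1} ∪ {aⁿb²ⁿ : n≥1}, which no deterministic PDA accepts (a DPDA for it would have a single run on aⁿb²ⁿ, accepting after the prefix aⁿbⁿ and accepting again after n more b's; an ordinary PDA that simulates it on a's and b's and, at any moment when it is accepting, may switch to reading only a fresh letter d while feeding each d to the simulation as a b, would accept aⁱbʲdᵏ (k≥1) exactly when both aⁱbʲ and aⁱbʲ⁺ᵏ are in the language, i.e. its language intersected with the regular set a*b*d⁺ would be exactly {aⁿbⁿdⁿ : n≥1} — impossible, since context-free languages are closed under intersection with regular sets and {aⁿbⁿdⁿ} is not context-free). So L* is not a DCFL.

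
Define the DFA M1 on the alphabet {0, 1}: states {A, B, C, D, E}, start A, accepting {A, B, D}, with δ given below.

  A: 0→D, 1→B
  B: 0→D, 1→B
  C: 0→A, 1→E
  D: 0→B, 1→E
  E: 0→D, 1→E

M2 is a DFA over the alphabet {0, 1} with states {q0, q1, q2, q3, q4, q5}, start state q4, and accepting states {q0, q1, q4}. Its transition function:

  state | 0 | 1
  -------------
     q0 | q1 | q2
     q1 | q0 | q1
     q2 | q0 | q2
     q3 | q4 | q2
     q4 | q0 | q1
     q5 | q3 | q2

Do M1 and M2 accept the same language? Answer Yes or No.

Exploring the product automaton M1 × M2 from the start pair (A, q4), following both machines on each input symbol, reaches 4 state pairs: (A, q4), (D, q0), (B, q1), (E, q2).
M1 accepts in {A, B, D} and M2 accepts in {q0, q1, q4}. In every reachable pair the two components are either both accepting — (A, q4), (D, q0), (B, q1) — or both non-accepting, so no string is accepted by exactly one of the machines: L(M1) \ L(M2) and L(M2) \ L(M1) are both empty.
Hence every string is accepted by M1 iff it is accepted by M2, and the two languages coincide.

Yes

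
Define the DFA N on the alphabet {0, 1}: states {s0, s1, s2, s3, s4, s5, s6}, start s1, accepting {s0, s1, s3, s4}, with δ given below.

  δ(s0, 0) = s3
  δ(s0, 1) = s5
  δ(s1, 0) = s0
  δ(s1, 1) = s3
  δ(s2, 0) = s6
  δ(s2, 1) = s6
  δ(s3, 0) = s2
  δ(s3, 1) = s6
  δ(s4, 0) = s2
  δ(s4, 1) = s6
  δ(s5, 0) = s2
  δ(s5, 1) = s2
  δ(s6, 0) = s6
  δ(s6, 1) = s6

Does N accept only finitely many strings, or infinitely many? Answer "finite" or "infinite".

The useful states (reachable from s1 and able to reach an accepting state) are {s0, s1, s3}.
Restricted to these states the transition graph has no cycle, so every accepting path has bounded length and L is finite.

finite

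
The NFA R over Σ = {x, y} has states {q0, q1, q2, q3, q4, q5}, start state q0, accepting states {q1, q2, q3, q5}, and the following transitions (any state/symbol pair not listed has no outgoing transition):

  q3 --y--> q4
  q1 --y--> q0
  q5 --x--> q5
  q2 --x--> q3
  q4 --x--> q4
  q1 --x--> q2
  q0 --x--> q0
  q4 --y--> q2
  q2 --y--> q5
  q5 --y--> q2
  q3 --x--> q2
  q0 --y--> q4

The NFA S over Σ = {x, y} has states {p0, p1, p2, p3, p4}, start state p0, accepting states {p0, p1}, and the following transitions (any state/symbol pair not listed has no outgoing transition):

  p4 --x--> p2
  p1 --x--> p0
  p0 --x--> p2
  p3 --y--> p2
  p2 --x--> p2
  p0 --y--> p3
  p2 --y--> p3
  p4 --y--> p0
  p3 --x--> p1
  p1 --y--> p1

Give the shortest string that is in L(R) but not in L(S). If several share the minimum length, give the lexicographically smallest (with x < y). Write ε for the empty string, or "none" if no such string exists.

yy

The string yy is accepted by R but not by S.
No shorter string lies in the difference, and yy is the lexicographically first length-2 string in L(R) \ L(S).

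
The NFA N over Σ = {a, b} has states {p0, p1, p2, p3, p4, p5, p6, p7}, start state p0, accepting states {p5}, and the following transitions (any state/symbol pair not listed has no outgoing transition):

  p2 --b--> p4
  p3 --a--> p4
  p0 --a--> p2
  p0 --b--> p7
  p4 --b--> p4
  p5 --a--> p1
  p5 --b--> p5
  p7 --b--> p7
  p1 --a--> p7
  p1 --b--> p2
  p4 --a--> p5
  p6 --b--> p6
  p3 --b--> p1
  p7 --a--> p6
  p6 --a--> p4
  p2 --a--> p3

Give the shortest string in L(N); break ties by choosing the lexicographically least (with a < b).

aba

A breadth-first search from p0 reaches an accepting state first via the path p0 → p2 → p4 → p5 on input aba.
No string of length < 3 is accepted (BFS exhausts all shorter strings without reaching an accepting state), and aba is the lexicographically least accepting string of length 3.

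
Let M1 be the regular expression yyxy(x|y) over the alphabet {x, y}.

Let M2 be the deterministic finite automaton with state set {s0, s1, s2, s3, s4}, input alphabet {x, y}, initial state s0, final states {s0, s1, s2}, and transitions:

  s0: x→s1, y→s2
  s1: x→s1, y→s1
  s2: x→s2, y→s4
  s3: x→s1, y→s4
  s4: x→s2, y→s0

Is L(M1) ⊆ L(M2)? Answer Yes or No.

Yes

Converting the expression M1 to a DFA (subset construction, then merging equivalent states) gives the minimal DFA with states {r0, r1, r2, r3, r4, r5, r6}, start state r0, accepting states {r6} and transitions r0: x→r1, y→r2; r1: x→r1, y→r1; r2: x→r1, y→r3; r3: x→r4, y→r1; r4: x→r1, y→r5; r5: x→r6, y→r6; r6: x→r1, y→r1.
Exploring the product automaton M1 × M2 from the start pair (r0, s0), following both machines on each input symbol, reaches 11 state pairs: (r0, s0), (r1, s1), (r2, s2), (r1, s2), (r3, s4), (r1, s4), (r4, s2), (r1, s0), (r5, s4), (r6, s2), (r6, s0).
M1 accepts in {r6} and M2 accepts in {s0, s1, s2}. The reachable pairs whose M1-component is accepting are (r6, s2), (r6, s0); in each of them the M2-component is accepting too, so the product for L(M1) \ L(M2) (M1-component accepting, M2-component rejecting) has no reachable accepting pair and the difference is empty.
Hence every string in L(M1) is also in L(M2).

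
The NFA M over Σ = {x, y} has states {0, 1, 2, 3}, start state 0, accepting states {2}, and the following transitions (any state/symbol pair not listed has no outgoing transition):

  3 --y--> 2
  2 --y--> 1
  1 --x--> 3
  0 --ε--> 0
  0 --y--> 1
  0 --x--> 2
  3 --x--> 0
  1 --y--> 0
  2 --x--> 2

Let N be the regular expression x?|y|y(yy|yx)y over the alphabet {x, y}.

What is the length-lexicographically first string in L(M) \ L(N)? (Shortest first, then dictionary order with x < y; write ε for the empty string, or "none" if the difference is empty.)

xx

The string xx is accepted by M but not by N.
No shorter string lies in the difference, and xx is the lexicographically first length-2 string in L(M) \ L(N).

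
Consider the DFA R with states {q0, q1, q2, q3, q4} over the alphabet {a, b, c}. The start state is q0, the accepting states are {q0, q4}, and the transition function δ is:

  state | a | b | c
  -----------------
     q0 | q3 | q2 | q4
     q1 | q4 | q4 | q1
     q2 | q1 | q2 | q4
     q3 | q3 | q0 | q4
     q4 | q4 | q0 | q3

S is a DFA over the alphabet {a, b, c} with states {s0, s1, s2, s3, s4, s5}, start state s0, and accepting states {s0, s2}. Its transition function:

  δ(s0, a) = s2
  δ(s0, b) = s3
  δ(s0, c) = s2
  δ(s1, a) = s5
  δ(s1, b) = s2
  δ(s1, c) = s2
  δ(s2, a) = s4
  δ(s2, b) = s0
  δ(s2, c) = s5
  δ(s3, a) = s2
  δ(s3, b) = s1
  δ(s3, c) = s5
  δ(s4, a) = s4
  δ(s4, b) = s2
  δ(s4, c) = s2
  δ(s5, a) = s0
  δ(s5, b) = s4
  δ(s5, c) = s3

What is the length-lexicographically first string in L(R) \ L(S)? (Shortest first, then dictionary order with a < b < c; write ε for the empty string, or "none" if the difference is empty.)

ac

The string ac is accepted by R but not by S.
No shorter string lies in the difference, and ac is the lexicographically first length-2 string in L(R) \ L(S).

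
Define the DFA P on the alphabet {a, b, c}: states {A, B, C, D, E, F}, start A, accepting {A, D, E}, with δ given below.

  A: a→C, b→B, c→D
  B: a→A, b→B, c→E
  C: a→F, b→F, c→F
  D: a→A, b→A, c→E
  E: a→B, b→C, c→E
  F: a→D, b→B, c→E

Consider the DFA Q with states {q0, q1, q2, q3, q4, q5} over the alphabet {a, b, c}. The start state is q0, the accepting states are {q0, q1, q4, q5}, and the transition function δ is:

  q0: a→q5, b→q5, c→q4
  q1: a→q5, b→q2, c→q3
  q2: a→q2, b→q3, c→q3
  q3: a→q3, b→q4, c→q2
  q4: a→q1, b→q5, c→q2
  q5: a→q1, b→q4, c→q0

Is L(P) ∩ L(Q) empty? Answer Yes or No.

No

The empty string ε is accepted by both P and Q.
Hence L(P) ∩ L(Q) ≠ ∅.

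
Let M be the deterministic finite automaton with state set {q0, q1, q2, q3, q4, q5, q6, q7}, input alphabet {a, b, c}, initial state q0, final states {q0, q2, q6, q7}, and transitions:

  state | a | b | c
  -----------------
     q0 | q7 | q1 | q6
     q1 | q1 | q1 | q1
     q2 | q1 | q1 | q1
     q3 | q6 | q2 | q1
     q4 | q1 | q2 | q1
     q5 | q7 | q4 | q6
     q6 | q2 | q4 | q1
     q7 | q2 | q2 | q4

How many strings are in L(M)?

The useful subgraph on states {q0, q2, q4, q6, q7} is acyclic, so L(M) is finite; the longest accepting path visits 4 useful states, giving maximum string length 3.
Counting accepting paths from q0 by length: 1 of length 0, 2 of length 1, 3 of length 2, 2 of length 3. Total 8.

8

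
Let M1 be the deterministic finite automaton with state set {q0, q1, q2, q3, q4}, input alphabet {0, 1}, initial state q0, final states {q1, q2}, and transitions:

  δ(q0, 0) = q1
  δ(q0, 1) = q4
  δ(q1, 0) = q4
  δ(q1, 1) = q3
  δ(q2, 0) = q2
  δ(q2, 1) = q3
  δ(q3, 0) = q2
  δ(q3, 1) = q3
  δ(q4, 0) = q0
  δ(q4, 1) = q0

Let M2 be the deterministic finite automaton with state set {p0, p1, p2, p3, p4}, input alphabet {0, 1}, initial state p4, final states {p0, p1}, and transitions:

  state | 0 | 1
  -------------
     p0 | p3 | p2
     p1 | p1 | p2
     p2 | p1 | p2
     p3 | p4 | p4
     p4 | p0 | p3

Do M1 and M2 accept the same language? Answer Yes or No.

Exploring the product automaton M1 × M2 from the start pair (q0, p4), following both machines on each input symbol, reaches 5 state pairs: (q0, p4), (q1, p0), (q4, p3), (q3, p2), (q2, p1).
M1 accepts in {q1, q2} and M2 accepts in {p0, p1}. In every reachable pair the two components are either both accepting — (q1, p0), (q2, p1) — or both non-accepting, so no string is accepted by exactly one of the machines: L(M1) \ L(M2) and L(M2) \ L(M1) are both empty.
Hence every string is accepted by M1 iff it is accepted by M2, and the two languages coincide.

Yes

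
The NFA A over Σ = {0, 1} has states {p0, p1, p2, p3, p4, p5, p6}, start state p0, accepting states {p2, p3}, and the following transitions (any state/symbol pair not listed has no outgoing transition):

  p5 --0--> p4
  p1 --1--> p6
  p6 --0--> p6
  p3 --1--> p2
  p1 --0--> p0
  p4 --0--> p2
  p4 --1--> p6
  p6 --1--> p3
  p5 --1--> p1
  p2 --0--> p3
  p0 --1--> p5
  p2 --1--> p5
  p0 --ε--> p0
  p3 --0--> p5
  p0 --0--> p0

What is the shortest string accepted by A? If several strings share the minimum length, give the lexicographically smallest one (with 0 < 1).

100

A breadth-first search from p0 reaches an accepting state first via the path p0 → p5 → p4 → p2 on input 100.
No string of length < 3 is accepted (BFS exhausts all shorter strings without reaching an accepting state), and 100 is the lexicographically least accepting string of length 3.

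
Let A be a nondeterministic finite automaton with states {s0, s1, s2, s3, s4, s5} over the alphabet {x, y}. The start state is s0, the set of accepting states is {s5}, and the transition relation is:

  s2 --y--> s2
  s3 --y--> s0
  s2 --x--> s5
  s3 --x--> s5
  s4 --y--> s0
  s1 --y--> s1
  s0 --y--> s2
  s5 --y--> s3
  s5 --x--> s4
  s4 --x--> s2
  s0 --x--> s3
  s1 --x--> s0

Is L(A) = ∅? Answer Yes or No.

The string xx is accepted: the run s0 → s3 → s5 ends in the accepting state s5.
Since at least one string is accepted, L(A) is not empty.

No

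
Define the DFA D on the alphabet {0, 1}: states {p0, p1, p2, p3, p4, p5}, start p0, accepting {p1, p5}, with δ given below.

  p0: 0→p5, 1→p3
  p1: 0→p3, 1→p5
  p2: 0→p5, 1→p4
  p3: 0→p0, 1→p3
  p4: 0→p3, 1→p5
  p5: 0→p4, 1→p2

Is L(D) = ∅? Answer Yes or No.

The string 0 is accepted: the run p0 → p5 ends in the accepting state p5.
Since at least one string is accepted, L(D) is not empty.

No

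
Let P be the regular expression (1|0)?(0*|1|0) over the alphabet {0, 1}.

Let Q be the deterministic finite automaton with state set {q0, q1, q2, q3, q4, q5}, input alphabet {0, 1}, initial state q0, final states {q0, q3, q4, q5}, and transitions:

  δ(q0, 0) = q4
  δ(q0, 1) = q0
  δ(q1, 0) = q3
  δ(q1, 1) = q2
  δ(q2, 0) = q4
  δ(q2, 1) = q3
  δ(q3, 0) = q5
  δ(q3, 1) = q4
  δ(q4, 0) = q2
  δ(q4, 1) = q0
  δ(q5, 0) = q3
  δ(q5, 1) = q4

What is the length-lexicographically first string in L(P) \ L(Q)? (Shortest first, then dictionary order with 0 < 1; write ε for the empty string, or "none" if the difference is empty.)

00

The string 00 is accepted by P but not by Q.
No shorter string lies in the difference, and 00 is the lexicographically first length-2 string in L(P) \ L(Q).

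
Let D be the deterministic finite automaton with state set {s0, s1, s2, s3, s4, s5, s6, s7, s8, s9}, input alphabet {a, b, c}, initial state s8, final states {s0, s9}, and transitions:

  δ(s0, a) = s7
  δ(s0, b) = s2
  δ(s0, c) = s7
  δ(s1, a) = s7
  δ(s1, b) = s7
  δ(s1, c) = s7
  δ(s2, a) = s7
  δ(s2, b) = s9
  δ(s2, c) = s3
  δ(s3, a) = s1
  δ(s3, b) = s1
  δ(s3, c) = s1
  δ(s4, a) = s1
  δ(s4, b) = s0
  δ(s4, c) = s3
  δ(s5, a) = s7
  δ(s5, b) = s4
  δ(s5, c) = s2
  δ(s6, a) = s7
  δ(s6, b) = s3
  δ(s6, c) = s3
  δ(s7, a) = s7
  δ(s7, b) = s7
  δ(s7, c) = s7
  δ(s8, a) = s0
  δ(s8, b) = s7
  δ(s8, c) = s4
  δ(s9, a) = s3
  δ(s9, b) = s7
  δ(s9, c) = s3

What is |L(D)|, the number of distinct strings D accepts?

The useful subgraph on states {s0, s2, s4, s8, s9} is acyclic, so L(D) is finite; the longest accepting path visits 5 useful states, giving maximum string length 4.
Counting accepting paths from s8 by length: 1 of length 1, 1 of length 2, 1 of length 3, 1 of length 4. Total 4.

4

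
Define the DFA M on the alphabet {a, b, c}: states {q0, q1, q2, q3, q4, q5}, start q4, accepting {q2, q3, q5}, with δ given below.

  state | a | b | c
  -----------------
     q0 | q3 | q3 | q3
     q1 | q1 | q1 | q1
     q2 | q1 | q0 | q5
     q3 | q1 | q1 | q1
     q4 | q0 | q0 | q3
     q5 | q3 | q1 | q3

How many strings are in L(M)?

The useful subgraph on states {q0, q3, q4} is acyclic, so L(M) is finite; the longest accepting path visits 3 useful states, giving maximum string length 2.
Counting accepting paths from q4 by length: 1 of length 1, 6 of length 2. Total 7.

7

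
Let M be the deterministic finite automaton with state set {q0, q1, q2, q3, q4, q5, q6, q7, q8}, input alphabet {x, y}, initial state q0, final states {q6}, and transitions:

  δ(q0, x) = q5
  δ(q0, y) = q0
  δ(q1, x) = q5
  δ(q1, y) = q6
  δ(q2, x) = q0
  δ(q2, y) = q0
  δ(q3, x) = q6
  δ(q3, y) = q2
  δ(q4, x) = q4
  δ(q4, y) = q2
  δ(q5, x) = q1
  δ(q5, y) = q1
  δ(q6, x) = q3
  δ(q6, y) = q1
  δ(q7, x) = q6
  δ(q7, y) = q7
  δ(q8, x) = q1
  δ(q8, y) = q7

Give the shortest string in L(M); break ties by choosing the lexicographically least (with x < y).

xxy

A breadth-first search from q0 reaches an accepting state first via the path q0 → q5 → q1 → q6 on input xxy.
No string of length < 3 is accepted (BFS exhausts all shorter strings without reaching an accepting state), and xxy is the lexicographically least accepting string of length 3.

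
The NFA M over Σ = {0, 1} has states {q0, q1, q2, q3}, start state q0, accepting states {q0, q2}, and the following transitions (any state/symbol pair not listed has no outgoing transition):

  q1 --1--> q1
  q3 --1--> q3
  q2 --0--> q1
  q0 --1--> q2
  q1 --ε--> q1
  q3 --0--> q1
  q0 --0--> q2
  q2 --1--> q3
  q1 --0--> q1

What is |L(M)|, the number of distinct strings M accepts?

3

The useful subgraph on states {q0, q2} is acyclic, so L(M) is finite; the longest accepting path visits 2 useful states, giving maximum string length 1.
Counting accepting paths from q0 by length: 1 of length 0, 2 of length 1. Total 3.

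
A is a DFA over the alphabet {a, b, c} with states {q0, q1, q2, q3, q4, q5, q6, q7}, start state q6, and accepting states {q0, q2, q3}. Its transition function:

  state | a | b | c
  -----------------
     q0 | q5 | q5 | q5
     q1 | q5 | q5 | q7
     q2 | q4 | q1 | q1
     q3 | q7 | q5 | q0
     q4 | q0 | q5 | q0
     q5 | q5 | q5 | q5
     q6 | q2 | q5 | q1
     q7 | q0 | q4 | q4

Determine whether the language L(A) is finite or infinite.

The useful states (reachable from q6 and able to reach an accepting state) are {q0, q1, q2, q4, q6, q7}.
Restricted to these states the transition graph has no cycle, so every accepting path has bounded length and L is finite.

finite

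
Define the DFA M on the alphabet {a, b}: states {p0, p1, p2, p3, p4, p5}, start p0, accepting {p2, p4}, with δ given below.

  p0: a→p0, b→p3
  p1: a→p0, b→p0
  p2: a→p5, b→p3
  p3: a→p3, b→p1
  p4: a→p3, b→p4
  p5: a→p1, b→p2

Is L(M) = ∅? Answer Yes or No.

Yes

The states reachable from the start state are {p0, p1, p3}.
None of the accepting states {p2, p4} is reachable, so no string is accepted and L(M) = ∅.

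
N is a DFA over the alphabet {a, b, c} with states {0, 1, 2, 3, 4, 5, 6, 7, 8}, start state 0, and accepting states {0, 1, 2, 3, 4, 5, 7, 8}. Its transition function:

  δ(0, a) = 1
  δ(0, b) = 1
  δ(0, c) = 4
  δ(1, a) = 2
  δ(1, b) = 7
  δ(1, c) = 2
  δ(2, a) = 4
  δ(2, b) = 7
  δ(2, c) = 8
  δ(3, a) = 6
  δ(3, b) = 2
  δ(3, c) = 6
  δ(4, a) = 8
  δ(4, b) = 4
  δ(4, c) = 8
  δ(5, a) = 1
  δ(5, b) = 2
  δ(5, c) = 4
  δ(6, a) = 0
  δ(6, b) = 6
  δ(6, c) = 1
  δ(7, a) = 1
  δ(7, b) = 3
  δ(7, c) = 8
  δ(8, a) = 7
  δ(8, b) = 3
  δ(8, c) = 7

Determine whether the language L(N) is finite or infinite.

State 2 is reachable from the start and can reach an accepting state, and it lies on the cycle 2 → 8 → 3 → 2.
Traversing that cycle any number of times yields accepted strings of unbounded length, so the language is infinite.

infinite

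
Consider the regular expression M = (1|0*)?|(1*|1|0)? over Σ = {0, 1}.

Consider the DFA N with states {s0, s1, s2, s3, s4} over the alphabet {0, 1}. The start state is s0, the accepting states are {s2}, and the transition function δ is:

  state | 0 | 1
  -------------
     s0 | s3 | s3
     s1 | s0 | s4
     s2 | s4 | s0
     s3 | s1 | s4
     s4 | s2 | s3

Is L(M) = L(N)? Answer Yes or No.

The empty string ε is accepted by M but rejected by N.
So L(M) ≠ L(N).

No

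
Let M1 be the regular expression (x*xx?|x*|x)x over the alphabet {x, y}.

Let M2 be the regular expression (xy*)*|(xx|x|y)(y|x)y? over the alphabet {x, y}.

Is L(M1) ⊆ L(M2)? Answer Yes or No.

Converting the expression M1 to a DFA (subset construction, then merging equivalent states) gives the minimal DFA with states {r0, r1, r2}, start state r0, accepting states {r1} and transitions r0: x→r1, y→r2; r1: x→r1, y→r2; r2: x→r2, y→r2.
Converting the expression M2 to a DFA (subset construction, then merging equivalent states) gives the minimal DFA with states {t0, t1, t2, t3, t4, t5}, start state t0, accepting states {t0, t1, t3, t5} and transitions t0: x→t1, y→t2; t1: x→t1, y→t1; t2: x→t3, y→t3; t3: x→t4, y→t5; t4: x→t4, y→t4; t5: x→t4, y→t4.
Exploring the product automaton M1 × M2 from the start pair (r0, t0), following both machines on each input symbol, reaches 7 state pairs: (r0, t0), (r1, t1), (r2, t2), (r2, t1), (r2, t3), (r2, t4), (r2, t5).
M1 accepts in {r1} and M2 accepts in {t0, t1, t3, t5}. The reachable pairs whose M1-component is accepting are (r1, t1); in each of them the M2-component is accepting too, so the product for L(M1) \ L(M2) (M1-component accepting, M2-component rejecting) has no reachable accepting pair and the difference is empty.
Hence every string in L(M1) is also in L(M2).

Yes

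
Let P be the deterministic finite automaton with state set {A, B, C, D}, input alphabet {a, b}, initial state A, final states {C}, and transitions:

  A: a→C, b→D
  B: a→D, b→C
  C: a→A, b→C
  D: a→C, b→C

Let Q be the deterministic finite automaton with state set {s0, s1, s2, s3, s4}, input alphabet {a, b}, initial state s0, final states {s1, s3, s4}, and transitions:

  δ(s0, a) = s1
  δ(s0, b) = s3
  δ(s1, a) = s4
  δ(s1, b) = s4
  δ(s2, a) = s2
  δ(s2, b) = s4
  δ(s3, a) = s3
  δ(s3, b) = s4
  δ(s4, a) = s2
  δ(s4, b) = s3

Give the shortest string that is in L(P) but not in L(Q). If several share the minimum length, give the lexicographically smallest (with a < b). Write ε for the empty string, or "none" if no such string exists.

aaa

The string aaa is accepted by P but not by Q.
No shorter string lies in the difference, and aaa is the lexicographically first length-3 string in L(P) \ L(Q).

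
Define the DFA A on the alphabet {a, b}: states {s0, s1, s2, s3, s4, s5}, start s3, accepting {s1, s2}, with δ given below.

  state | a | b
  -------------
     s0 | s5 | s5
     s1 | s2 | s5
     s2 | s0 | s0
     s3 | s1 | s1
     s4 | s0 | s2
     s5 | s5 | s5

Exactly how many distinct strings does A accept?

4

The useful subgraph on states {s1, s2, s3} is acyclic, so L(A) is finite; the longest accepting path visits 3 useful states, giving maximum string length 2.
Counting accepting paths from s3 by length: 2 of length 1, 2 of length 2. Total 4.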